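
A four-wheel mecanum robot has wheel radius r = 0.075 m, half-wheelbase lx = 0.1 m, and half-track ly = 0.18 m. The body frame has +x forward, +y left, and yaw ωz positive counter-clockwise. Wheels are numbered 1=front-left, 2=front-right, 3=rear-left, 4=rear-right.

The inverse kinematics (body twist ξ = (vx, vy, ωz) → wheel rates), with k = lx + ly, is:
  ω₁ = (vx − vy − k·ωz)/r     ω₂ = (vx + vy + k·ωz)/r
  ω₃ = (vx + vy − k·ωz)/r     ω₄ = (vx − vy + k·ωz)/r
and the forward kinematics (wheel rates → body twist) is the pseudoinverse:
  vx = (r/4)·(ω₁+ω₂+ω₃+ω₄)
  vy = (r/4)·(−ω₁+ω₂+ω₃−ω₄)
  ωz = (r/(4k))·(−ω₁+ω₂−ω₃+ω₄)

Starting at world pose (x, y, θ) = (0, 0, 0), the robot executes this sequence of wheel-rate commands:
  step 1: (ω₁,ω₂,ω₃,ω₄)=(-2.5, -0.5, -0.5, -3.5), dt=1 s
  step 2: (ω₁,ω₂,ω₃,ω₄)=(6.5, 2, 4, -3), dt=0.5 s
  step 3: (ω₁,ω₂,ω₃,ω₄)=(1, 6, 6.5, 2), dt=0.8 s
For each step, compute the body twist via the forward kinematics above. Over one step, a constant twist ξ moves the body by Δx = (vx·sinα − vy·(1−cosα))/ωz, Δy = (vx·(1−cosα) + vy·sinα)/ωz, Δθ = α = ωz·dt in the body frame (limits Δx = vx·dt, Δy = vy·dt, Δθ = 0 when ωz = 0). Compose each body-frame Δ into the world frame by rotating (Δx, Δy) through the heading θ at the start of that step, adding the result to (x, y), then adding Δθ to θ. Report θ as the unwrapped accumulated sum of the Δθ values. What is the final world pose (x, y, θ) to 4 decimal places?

step 1: ξ=(vx,vy,ωz)=(-0.1313, 0.0938, -0.0670), dt=1.0 → body Δ=(-0.1280, 0.0981, -0.0670) → world pose (-0.1280, 0.0981, -0.0670)
step 2: ξ=(vx,vy,ωz)=(0.1781, 0.0469, -0.7701), dt=0.5 → body Δ=(0.0913, 0.0059, -0.3850) → world pose (-0.0365, 0.0979, -0.4520)
step 3: ξ=(vx,vy,ωz)=(0.2906, 0.1781, 0.0335), dt=0.8 → body Δ=(0.2306, 0.1456, 0.0268) → world pose (0.2345, 0.1281, -0.4252)

(0.2345, 0.1281, -0.4252)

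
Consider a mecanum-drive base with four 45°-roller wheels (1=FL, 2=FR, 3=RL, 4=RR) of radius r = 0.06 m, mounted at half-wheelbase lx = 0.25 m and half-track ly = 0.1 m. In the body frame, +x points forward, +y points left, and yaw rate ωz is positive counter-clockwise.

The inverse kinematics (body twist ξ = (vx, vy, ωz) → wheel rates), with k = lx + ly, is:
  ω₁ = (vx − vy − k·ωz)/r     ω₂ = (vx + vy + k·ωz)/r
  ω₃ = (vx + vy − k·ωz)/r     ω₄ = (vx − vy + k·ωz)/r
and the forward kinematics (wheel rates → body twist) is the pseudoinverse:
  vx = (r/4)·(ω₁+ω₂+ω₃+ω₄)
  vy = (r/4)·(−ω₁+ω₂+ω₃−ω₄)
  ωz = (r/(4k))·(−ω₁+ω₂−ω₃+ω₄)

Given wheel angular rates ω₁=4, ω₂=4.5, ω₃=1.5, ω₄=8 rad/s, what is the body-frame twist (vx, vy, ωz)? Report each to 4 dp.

(0.2700, -0.0900, 0.3000)

k = lx + ly = 0.25 + 0.1 = 0.3500
ω₁+ω₂+ω₃+ω₄ = 18.0000  →  vx = (0.06/4)·18.0000 = 0.2700
−ω₁+ω₂+ω₃−ω₄ = -6.0000  →  vy = (0.06/4)·-6.0000 = -0.0900
−ω₁+ω₂−ω₃+ω₄ = 7.0000  →  ωz = (0.06/1.4000)·7.0000 = 0.3000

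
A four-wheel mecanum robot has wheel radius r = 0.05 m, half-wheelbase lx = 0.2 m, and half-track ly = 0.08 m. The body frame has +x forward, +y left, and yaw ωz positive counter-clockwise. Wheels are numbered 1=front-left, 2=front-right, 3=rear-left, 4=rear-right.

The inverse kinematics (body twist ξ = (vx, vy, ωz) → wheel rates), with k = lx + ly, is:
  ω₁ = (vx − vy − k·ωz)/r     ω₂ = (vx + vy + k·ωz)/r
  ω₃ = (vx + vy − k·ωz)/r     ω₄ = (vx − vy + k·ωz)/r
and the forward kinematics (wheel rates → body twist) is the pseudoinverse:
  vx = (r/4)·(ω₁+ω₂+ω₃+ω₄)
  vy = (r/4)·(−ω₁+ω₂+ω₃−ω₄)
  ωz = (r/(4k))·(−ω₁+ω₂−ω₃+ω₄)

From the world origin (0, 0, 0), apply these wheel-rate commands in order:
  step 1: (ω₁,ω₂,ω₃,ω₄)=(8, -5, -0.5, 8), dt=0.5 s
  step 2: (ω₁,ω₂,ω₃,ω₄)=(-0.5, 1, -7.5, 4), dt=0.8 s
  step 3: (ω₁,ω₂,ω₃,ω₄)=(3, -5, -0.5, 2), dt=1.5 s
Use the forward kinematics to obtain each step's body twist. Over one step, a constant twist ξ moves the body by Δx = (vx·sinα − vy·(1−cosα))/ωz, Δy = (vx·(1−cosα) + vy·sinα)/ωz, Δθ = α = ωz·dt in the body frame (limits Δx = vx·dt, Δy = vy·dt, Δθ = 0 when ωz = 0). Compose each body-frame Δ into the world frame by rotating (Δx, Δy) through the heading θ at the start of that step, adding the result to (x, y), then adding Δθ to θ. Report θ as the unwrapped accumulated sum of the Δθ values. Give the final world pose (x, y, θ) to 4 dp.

step 1: ξ=(vx,vy,ωz)=(0.1313, -0.2687, -0.2009), dt=0.5 → body Δ=(0.0588, -0.1374, -0.1004) → world pose (0.0588, -0.1374, -0.1004)
step 2: ξ=(vx,vy,ωz)=(-0.0375, -0.1250, 0.5804), dt=0.8 → body Δ=(-0.0061, -0.1033, 0.4643) → world pose (0.0423, -0.2396, 0.3638)
step 3: ξ=(vx,vy,ωz)=(-0.0062, -0.1313, -0.2455), dt=1.5 → body Δ=(-0.0450, -0.1907, -0.3683) → world pose (0.0681, -0.4339, -0.0045)

(0.0681, -0.4339, -0.0045)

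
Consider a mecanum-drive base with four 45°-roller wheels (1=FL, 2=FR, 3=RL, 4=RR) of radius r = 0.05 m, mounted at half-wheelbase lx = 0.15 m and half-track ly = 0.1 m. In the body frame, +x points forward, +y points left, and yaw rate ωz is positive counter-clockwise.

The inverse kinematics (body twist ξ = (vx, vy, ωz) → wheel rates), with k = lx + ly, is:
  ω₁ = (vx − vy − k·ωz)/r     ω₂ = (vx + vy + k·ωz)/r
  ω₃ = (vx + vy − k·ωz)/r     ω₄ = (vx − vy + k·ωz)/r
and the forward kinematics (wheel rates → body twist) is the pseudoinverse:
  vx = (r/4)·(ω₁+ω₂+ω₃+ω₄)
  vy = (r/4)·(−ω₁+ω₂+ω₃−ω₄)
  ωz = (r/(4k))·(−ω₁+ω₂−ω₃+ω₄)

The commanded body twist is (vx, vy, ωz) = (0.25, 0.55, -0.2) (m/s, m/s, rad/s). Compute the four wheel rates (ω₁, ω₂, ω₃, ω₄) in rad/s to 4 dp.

k = lx + ly = 0.15 + 0.1 = 0.2500;  k·ωz = 0.2500·-0.2 = -0.0500
ω₁ (FL) = (vx − vy − k·ωz)/r = -0.2500/0.05 = -5.0000
ω₂ (FR) = (vx + vy + k·ωz)/r = 0.7500/0.05 = 15.0000
ω₃ (RL) = (vx + vy − k·ωz)/r = 0.8500/0.05 = 17.0000
ω₄ (RR) = (vx − vy + k·ωz)/r = -0.3500/0.05 = -7.0000

(-5.0000, 15.0000, 17.0000, -7.0000)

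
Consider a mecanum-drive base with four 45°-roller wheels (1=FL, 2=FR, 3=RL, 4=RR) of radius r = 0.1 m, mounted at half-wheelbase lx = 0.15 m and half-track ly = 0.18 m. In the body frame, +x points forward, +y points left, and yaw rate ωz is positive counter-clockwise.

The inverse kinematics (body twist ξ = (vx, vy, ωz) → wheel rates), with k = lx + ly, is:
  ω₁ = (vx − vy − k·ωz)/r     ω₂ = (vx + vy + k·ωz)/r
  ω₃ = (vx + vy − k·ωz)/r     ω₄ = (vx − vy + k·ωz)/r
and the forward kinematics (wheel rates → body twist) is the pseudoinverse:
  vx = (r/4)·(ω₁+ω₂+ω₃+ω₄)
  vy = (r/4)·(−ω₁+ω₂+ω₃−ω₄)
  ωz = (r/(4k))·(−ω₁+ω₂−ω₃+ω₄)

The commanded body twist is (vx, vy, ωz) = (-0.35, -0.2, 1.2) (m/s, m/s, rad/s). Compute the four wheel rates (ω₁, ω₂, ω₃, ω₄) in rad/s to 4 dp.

(-5.4600, -1.5400, -9.4600, 2.4600)

k = lx + ly = 0.15 + 0.18 = 0.3300;  k·ωz = 0.3300·1.2 = 0.3960
ω₁ (FL) = (vx − vy − k·ωz)/r = -0.5460/0.1 = -5.4600
ω₂ (FR) = (vx + vy + k·ωz)/r = -0.1540/0.1 = -1.5400
ω₃ (RL) = (vx + vy − k·ωz)/r = -0.9460/0.1 = -9.4600
ω₄ (RR) = (vx − vy + k·ωz)/r = 0.2460/0.1 = 2.4600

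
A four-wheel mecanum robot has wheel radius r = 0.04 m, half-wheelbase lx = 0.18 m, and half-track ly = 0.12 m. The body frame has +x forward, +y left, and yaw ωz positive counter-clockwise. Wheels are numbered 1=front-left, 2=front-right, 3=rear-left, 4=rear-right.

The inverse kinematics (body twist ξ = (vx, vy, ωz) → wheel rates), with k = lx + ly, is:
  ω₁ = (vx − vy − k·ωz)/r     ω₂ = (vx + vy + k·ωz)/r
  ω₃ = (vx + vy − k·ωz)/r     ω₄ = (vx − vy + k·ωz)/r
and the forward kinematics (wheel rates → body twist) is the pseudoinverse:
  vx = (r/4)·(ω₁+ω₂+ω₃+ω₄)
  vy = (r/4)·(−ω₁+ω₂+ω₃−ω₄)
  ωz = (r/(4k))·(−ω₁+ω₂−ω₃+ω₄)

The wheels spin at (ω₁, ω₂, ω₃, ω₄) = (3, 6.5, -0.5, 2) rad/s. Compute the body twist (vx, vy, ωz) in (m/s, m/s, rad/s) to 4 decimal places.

(0.1100, 0.0100, 0.2000)

k = lx + ly = 0.18 + 0.12 = 0.3000
ω₁+ω₂+ω₃+ω₄ = 11.0000  →  vx = (0.04/4)·11.0000 = 0.1100
−ω₁+ω₂+ω₃−ω₄ = 1.0000  →  vy = (0.04/4)·1.0000 = 0.0100
−ω₁+ω₂−ω₃+ω₄ = 6.0000  →  ωz = (0.04/1.2000)·6.0000 = 0.2000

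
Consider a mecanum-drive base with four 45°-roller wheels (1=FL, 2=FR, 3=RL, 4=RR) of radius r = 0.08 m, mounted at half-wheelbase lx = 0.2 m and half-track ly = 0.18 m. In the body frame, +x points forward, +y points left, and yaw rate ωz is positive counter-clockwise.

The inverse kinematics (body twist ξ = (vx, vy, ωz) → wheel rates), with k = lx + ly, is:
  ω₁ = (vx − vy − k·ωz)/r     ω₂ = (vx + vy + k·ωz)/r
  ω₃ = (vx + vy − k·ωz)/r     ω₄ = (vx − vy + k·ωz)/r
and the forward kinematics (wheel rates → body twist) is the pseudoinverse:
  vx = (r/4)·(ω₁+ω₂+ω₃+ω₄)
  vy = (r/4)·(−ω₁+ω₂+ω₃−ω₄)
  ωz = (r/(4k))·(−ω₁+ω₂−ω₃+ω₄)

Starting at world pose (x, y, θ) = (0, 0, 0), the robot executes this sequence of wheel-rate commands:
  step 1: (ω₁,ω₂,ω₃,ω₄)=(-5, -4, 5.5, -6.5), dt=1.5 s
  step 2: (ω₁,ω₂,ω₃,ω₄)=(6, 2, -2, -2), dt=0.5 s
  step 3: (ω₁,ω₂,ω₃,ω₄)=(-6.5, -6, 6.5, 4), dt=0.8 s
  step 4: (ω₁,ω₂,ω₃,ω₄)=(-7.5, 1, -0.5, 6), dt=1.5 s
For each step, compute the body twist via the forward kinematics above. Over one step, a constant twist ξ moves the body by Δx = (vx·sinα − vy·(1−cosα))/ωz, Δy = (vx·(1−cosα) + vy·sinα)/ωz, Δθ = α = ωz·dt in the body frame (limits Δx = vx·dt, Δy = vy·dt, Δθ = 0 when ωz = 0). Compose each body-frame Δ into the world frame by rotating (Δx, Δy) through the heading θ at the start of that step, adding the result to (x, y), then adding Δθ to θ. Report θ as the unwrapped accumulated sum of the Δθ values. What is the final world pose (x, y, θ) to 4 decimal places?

(-0.0883, 0.5248, 0.1263)

step 1: ξ=(vx,vy,ωz)=(-0.2000, 0.2600, -0.5789), dt=1.5 → body Δ=(-0.1047, 0.4651, -0.8684) → world pose (-0.1047, 0.4651, -0.8684)
step 2: ξ=(vx,vy,ωz)=(0.0800, -0.0800, -0.2105), dt=0.5 → body Δ=(0.0378, -0.0420, -0.1053) → world pose (-0.1124, 0.4091, -0.9737)
step 3: ξ=(vx,vy,ωz)=(-0.0400, 0.0600, -0.1053), dt=0.8 → body Δ=(-0.0299, 0.0493, -0.0842) → world pose (-0.0884, 0.4615, -1.0579)
step 4: ξ=(vx,vy,ωz)=(-0.0200, 0.0400, 0.7895), dt=1.5 → body Δ=(-0.0550, 0.0311, 1.1842) → world pose (-0.0883, 0.5248, 0.1263)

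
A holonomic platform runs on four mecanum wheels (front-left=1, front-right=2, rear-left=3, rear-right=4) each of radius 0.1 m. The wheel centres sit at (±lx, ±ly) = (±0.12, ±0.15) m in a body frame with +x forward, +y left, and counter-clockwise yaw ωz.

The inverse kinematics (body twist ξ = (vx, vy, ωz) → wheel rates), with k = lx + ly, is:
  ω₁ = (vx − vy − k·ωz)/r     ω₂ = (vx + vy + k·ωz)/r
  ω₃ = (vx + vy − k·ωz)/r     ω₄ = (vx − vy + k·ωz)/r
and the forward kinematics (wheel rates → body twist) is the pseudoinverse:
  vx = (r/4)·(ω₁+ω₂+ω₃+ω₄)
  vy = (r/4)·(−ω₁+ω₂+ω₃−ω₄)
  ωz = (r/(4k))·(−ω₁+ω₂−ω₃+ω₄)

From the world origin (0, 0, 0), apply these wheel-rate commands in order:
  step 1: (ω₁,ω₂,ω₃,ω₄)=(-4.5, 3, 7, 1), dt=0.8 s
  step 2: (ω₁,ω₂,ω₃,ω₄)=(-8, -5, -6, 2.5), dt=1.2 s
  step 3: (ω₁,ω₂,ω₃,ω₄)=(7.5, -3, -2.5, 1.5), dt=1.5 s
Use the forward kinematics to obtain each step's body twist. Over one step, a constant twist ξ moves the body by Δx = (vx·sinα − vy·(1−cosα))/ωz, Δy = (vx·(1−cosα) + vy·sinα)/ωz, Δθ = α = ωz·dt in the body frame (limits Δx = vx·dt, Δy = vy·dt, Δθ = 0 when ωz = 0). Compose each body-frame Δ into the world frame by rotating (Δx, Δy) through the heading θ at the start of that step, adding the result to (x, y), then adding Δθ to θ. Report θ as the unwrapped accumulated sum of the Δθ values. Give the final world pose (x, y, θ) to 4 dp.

(0.3803, -0.3597, 0.4861)

step 1: ξ=(vx,vy,ωz)=(0.1625, 0.3375, 0.1389), dt=0.8 → body Δ=(0.1147, 0.2767, 0.1111) → world pose (0.1147, 0.2767, 0.1111)
step 2: ξ=(vx,vy,ωz)=(-0.4125, -0.1375, 1.0648), dt=1.2 → body Δ=(-0.2790, -0.3991, 1.2778) → world pose (-0.1183, -0.1509, 1.3889)
step 3: ξ=(vx,vy,ωz)=(0.0875, -0.3625, -0.6019), dt=1.5 → body Δ=(-0.1151, -0.5282, -0.9028) → world pose (0.3803, -0.3597, 0.4861)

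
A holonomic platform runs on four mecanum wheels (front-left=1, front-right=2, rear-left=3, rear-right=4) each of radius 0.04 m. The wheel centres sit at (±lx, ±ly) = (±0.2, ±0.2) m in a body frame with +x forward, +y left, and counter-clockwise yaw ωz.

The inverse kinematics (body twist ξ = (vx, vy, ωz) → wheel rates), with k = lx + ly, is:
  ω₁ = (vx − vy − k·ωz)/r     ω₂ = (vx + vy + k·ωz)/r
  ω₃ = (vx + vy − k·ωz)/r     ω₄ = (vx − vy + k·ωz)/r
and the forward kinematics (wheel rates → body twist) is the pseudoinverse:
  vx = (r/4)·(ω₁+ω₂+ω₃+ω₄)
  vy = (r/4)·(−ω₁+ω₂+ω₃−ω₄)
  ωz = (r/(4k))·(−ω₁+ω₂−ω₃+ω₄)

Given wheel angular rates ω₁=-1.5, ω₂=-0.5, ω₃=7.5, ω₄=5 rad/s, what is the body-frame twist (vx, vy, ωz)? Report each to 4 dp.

(0.1050, 0.0350, -0.0375)

k = lx + ly = 0.2 + 0.2 = 0.4000
ω₁+ω₂+ω₃+ω₄ = 10.5000  →  vx = (0.04/4)·10.5000 = 0.1050
−ω₁+ω₂+ω₃−ω₄ = 3.5000  →  vy = (0.04/4)·3.5000 = 0.0350
−ω₁+ω₂−ω₃+ω₄ = -1.5000  →  ωz = (0.04/1.6000)·-1.5000 = -0.0375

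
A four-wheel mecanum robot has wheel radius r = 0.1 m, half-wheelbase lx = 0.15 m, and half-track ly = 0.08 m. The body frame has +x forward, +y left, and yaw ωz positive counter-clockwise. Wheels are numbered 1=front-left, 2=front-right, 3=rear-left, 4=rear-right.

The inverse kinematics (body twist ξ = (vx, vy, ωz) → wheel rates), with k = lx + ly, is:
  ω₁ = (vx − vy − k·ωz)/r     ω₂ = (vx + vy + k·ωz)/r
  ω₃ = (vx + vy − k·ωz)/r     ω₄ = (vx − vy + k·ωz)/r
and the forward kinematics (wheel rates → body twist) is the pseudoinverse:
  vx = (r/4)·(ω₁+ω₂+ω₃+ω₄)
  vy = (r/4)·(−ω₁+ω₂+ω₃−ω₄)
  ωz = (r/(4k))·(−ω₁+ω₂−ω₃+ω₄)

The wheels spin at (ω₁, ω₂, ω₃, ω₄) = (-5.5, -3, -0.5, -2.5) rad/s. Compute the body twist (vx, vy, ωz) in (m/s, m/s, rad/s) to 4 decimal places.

k = lx + ly = 0.15 + 0.08 = 0.2300
ω₁+ω₂+ω₃+ω₄ = -11.5000  →  vx = (0.1/4)·-11.5000 = -0.2875
−ω₁+ω₂+ω₃−ω₄ = 4.5000  →  vy = (0.1/4)·4.5000 = 0.1125
−ω₁+ω₂−ω₃+ω₄ = 0.5000  →  ωz = (0.1/0.9200)·0.5000 = 0.0543

(-0.2875, 0.1125, 0.0543)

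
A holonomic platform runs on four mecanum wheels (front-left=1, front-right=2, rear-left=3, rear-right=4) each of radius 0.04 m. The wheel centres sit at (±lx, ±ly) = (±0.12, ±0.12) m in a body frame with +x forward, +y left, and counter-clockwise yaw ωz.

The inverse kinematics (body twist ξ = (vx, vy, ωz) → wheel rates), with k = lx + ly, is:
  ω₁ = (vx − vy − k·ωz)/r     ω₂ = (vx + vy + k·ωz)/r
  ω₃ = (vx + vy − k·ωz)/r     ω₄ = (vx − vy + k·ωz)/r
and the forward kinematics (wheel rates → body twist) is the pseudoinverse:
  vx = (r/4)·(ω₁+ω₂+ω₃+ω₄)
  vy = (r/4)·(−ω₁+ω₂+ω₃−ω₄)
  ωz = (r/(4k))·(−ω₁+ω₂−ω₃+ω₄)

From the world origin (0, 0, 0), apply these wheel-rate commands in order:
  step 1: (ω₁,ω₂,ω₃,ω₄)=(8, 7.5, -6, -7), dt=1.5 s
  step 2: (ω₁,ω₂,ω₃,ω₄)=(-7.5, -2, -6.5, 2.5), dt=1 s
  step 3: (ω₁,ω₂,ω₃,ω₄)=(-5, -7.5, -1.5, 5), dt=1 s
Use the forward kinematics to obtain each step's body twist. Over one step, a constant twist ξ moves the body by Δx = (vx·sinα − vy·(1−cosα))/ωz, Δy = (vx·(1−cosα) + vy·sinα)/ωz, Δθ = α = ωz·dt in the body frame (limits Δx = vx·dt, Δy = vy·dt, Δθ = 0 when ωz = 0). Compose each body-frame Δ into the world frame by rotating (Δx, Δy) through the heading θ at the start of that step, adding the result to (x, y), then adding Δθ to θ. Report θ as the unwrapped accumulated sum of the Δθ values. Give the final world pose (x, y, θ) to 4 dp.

(-0.1094, -0.1803, 0.6771)

step 1: ξ=(vx,vy,ωz)=(0.0250, 0.0050, -0.0625), dt=1.5 → body Δ=(0.0378, 0.0057, -0.0938) → world pose (0.0378, 0.0057, -0.0938)
step 2: ξ=(vx,vy,ωz)=(-0.1350, -0.0350, 0.6042), dt=1.0 → body Δ=(-0.1167, -0.0725, 0.6042) → world pose (-0.0852, -0.0555, 0.5104)
step 3: ξ=(vx,vy,ωz)=(-0.0900, -0.0900, 0.1667), dt=1.0 → body Δ=(-0.0821, -0.0971, 0.1667) → world pose (-0.1094, -0.1803, 0.6771)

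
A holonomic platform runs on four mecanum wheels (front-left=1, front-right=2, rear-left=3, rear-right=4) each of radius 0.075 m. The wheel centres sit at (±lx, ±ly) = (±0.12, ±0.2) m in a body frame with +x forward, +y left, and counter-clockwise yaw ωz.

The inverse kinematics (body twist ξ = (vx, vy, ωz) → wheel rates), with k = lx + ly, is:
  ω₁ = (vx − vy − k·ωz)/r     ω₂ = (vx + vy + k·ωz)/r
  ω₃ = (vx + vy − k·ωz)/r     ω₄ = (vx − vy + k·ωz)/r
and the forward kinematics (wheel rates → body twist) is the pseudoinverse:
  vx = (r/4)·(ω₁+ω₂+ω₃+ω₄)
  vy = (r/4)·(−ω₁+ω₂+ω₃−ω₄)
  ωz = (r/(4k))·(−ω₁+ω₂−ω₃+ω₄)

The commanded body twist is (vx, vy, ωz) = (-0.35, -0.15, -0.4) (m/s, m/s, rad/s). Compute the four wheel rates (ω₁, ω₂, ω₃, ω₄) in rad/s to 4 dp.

(-0.9600, -8.3733, -4.9600, -4.3733)

k = lx + ly = 0.12 + 0.2 = 0.3200;  k·ωz = 0.3200·-0.4 = -0.1280
ω₁ (FL) = (vx − vy − k·ωz)/r = -0.0720/0.075 = -0.9600
ω₂ (FR) = (vx + vy + k·ωz)/r = -0.6280/0.075 = -8.3733
ω₃ (RL) = (vx + vy − k·ωz)/r = -0.3720/0.075 = -4.9600
ω₄ (RR) = (vx − vy + k·ωz)/r = -0.3280/0.075 = -4.3733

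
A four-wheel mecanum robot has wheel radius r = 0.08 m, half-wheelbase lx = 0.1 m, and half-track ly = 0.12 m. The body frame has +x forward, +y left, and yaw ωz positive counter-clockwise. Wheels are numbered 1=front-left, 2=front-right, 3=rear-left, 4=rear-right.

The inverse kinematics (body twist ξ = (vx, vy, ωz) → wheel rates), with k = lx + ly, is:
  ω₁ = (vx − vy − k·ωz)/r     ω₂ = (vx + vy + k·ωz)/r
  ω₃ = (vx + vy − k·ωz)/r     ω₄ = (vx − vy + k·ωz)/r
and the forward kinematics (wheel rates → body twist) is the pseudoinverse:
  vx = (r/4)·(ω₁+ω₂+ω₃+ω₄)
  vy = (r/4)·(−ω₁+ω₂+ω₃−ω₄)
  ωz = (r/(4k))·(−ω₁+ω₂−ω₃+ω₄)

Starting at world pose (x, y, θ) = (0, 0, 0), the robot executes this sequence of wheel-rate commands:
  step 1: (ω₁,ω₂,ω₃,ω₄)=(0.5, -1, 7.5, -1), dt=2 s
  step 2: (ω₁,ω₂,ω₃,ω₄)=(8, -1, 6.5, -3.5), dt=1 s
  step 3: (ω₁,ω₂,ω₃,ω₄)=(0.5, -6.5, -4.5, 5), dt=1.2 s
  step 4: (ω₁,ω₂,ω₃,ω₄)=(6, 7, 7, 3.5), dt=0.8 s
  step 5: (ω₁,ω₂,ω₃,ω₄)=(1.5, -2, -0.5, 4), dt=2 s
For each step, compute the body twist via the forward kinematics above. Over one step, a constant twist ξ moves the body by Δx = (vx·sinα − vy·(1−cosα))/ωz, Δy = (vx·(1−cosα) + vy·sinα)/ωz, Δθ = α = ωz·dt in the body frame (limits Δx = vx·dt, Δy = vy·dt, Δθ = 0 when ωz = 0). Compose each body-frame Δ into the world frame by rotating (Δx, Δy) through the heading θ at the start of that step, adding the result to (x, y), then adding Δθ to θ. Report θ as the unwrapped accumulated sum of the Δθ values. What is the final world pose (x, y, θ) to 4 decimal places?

(-0.0276, 0.5877, -3.2727)

step 1: ξ=(vx,vy,ωz)=(0.1200, 0.1400, -0.9091), dt=2.0 → body Δ=(0.3197, -0.0150, -1.8182) → world pose (0.3197, -0.0150, -1.8182)
step 2: ξ=(vx,vy,ωz)=(0.2000, 0.0200, -1.7273), dt=1.0 → body Δ=(0.1278, -0.1224, -1.7273) → world pose (0.1697, -0.1089, -3.5455)
step 3: ξ=(vx,vy,ωz)=(-0.1100, -0.3300, 0.2273), dt=1.2 → body Δ=(-0.0767, -0.4090, 0.2727) → world pose (0.4010, 0.2370, -3.2727)
step 4: ξ=(vx,vy,ωz)=(0.4700, 0.0900, -0.2273), dt=0.8 → body Δ=(0.3805, 0.0375, -0.1818) → world pose (0.0189, 0.2496, -3.4545)
step 5: ξ=(vx,vy,ωz)=(0.0600, -0.1600, 0.0909), dt=2.0 → body Δ=(0.1484, -0.3074, 0.1818) → world pose (-0.0276, 0.5877, -3.2727)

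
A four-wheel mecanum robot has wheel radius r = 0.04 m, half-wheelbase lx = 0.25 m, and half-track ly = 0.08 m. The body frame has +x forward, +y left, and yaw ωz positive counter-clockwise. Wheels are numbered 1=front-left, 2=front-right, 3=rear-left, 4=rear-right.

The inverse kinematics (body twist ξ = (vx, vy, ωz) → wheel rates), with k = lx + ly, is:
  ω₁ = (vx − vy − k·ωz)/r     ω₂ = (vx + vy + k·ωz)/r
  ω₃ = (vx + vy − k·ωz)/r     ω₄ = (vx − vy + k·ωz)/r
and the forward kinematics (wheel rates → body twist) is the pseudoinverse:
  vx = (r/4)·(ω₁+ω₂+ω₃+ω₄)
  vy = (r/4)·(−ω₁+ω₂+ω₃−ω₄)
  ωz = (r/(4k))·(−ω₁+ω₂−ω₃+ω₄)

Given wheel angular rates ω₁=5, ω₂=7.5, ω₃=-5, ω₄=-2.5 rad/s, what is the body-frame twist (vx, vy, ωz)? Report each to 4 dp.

k = lx + ly = 0.25 + 0.08 = 0.3300
ω₁+ω₂+ω₃+ω₄ = 5.0000  →  vx = (0.04/4)·5.0000 = 0.0500
−ω₁+ω₂+ω₃−ω₄ = 0.0000  →  vy = (0.04/4)·0.0000 = 0.0000
−ω₁+ω₂−ω₃+ω₄ = 5.0000  →  ωz = (0.04/1.3200)·5.0000 = 0.1515

(0.0500, 0.0000, 0.1515)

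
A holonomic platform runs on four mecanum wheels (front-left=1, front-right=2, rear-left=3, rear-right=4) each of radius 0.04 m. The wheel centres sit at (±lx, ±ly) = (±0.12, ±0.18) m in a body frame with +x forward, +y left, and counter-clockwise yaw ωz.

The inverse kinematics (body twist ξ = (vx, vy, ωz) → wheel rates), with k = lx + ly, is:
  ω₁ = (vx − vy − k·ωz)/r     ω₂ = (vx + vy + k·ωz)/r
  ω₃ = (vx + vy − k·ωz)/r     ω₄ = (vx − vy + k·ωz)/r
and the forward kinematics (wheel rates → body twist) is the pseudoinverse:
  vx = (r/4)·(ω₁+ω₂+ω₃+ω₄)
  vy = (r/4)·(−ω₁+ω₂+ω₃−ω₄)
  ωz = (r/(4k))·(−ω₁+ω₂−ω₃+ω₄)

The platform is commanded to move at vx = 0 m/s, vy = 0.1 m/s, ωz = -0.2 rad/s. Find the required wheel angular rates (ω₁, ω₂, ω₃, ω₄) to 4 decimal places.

(-1.0000, 1.0000, 4.0000, -4.0000)

k = lx + ly = 0.12 + 0.18 = 0.3000;  k·ωz = 0.3000·-0.2 = -0.0600
ω₁ (FL) = (vx − vy − k·ωz)/r = -0.0400/0.04 = -1.0000
ω₂ (FR) = (vx + vy + k·ωz)/r = 0.0400/0.04 = 1.0000
ω₃ (RL) = (vx + vy − k·ωz)/r = 0.1600/0.04 = 4.0000
ω₄ (RR) = (vx − vy + k·ωz)/r = -0.1600/0.04 = -4.0000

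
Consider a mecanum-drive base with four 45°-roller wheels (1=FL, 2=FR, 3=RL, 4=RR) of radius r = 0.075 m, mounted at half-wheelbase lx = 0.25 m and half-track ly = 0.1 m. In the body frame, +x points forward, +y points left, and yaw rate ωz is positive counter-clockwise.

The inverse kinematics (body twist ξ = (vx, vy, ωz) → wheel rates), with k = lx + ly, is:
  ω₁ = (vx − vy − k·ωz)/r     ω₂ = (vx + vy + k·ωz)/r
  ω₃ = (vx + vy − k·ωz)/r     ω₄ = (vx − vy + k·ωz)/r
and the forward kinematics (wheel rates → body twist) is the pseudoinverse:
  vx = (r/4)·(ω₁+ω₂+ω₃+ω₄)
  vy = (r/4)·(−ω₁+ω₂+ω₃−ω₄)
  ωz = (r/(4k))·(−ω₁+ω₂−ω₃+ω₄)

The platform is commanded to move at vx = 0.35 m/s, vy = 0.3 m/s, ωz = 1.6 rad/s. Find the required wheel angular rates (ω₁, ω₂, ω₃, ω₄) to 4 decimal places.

k = lx + ly = 0.25 + 0.1 = 0.3500;  k·ωz = 0.3500·1.6 = 0.5600
ω₁ (FL) = (vx − vy − k·ωz)/r = -0.5100/0.075 = -6.8000
ω₂ (FR) = (vx + vy + k·ωz)/r = 1.2100/0.075 = 16.1333
ω₃ (RL) = (vx + vy − k·ωz)/r = 0.0900/0.075 = 1.2000
ω₄ (RR) = (vx − vy + k·ωz)/r = 0.6100/0.075 = 8.1333

(-6.8000, 16.1333, 1.2000, 8.1333)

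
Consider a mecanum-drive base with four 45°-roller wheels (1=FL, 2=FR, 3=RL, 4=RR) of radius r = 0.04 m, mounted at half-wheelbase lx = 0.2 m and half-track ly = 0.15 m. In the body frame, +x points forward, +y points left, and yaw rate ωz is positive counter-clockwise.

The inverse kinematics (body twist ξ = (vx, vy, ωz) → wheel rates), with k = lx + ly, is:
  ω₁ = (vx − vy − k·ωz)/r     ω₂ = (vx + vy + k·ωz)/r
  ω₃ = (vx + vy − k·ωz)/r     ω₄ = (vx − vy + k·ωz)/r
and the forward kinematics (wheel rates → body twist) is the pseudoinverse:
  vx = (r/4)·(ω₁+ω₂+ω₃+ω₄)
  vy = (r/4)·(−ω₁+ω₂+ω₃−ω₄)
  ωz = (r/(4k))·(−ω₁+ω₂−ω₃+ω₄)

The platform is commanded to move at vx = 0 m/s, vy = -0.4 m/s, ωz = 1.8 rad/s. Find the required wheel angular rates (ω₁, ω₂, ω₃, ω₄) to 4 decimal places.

(-5.7500, 5.7500, -25.7500, 25.7500)

k = lx + ly = 0.2 + 0.15 = 0.3500;  k·ωz = 0.3500·1.8 = 0.6300
ω₁ (FL) = (vx − vy − k·ωz)/r = -0.2300/0.04 = -5.7500
ω₂ (FR) = (vx + vy + k·ωz)/r = 0.2300/0.04 = 5.7500
ω₃ (RL) = (vx + vy − k·ωz)/r = -1.0300/0.04 = -25.7500
ω₄ (RR) = (vx − vy + k·ωz)/r = 1.0300/0.04 = 25.7500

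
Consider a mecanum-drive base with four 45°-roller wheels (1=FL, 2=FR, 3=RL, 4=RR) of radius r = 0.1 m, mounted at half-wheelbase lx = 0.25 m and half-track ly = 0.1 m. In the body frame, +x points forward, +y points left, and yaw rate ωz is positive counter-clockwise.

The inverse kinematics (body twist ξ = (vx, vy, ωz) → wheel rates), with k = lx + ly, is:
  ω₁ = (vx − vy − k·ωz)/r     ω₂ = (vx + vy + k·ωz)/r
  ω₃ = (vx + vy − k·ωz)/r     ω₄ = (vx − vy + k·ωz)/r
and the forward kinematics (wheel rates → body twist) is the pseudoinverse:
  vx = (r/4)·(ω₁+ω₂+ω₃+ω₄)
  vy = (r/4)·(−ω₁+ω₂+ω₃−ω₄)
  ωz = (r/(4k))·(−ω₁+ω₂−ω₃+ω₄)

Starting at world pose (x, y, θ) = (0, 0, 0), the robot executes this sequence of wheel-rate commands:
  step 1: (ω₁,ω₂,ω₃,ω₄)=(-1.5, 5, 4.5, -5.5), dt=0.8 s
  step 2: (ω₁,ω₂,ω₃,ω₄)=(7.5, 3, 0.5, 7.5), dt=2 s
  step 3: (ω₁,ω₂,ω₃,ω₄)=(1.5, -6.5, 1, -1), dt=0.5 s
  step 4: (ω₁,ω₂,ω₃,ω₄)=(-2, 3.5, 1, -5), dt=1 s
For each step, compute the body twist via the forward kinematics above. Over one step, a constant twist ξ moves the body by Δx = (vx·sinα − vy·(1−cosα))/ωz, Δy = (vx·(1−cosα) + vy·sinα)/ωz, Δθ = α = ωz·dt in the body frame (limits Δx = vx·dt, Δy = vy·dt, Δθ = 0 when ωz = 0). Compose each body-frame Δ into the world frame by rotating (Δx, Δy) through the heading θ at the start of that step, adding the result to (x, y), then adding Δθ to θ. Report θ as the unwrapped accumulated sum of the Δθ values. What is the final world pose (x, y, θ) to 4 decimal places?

(0.9275, -0.0478, -0.2357)

step 1: ξ=(vx,vy,ωz)=(0.0625, 0.4125, -0.2500), dt=0.8 → body Δ=(0.0826, 0.3228, -0.2000) → world pose (0.0826, 0.3228, -0.2000)
step 2: ξ=(vx,vy,ωz)=(0.4625, -0.2875, 0.1786), dt=2.0 → body Δ=(1.0071, -0.3994, 0.3571) → world pose (0.9902, -0.2687, 0.1571)
step 3: ξ=(vx,vy,ωz)=(-0.1250, -0.1500, -0.7143), dt=0.5 → body Δ=(-0.0744, -0.0624, -0.3571) → world pose (0.9264, -0.3420, -0.2000)
step 4: ξ=(vx,vy,ωz)=(-0.0625, 0.2875, -0.0357), dt=1.0 → body Δ=(-0.0574, 0.2886, -0.0357) → world pose (0.9275, -0.0478, -0.2357)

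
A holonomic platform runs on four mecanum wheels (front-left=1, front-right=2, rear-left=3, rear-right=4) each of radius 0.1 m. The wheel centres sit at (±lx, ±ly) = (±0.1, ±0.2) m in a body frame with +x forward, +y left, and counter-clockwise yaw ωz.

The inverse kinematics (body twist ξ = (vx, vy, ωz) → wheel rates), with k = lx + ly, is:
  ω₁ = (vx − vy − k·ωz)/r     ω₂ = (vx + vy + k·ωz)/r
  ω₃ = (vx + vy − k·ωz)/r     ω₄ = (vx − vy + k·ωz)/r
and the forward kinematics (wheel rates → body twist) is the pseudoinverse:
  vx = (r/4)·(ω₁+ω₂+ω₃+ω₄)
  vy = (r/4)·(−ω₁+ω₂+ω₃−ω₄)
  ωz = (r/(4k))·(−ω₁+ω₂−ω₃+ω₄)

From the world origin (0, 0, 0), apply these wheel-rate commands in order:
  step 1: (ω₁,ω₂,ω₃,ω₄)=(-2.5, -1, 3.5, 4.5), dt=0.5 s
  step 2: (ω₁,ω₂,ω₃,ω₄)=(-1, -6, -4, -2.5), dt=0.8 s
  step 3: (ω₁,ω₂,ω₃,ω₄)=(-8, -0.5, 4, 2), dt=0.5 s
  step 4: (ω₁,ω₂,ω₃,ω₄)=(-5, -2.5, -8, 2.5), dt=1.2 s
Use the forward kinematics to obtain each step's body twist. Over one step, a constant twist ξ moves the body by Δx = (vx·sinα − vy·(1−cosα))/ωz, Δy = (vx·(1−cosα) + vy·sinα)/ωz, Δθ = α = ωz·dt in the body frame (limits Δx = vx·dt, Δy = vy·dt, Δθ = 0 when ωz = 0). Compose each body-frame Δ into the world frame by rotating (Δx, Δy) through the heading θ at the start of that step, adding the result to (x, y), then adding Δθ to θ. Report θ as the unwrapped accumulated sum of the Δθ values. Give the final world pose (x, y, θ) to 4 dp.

(-0.3580, -0.4092, 1.4000)

step 1: ξ=(vx,vy,ωz)=(0.1125, 0.0125, 0.2083), dt=0.5 → body Δ=(0.0558, 0.0092, 0.1042) → world pose (0.0558, 0.0092, 0.1042)
step 2: ξ=(vx,vy,ωz)=(-0.3375, -0.1625, -0.2917), dt=0.8 → body Δ=(-0.2827, -0.0975, -0.2333) → world pose (-0.2152, -0.1172, -0.1292)
step 3: ξ=(vx,vy,ωz)=(-0.0625, 0.2375, 0.4583), dt=0.5 → body Δ=(-0.0445, 0.1141, 0.2292) → world pose (-0.2446, 0.0018, 0.1000)
step 4: ξ=(vx,vy,ωz)=(-0.3250, -0.2000, 1.0833), dt=1.2 → body Δ=(-0.1538, -0.3976, 1.3000) → world pose (-0.3580, -0.4092, 1.4000)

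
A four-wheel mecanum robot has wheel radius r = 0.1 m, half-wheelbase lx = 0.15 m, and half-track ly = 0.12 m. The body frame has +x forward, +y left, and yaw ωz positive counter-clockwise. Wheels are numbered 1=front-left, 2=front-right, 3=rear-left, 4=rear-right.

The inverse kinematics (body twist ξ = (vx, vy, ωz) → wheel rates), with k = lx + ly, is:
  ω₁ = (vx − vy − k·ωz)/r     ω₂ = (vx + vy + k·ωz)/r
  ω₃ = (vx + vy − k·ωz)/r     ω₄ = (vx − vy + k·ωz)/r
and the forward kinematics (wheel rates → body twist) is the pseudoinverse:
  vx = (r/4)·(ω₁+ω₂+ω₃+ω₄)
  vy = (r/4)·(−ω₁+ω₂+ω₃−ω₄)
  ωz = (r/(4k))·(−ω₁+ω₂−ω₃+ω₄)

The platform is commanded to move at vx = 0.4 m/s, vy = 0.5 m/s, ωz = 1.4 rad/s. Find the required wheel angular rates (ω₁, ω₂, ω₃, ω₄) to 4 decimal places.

k = lx + ly = 0.15 + 0.12 = 0.2700;  k·ωz = 0.2700·1.4 = 0.3780
ω₁ (FL) = (vx − vy − k·ωz)/r = -0.4780/0.1 = -4.7800
ω₂ (FR) = (vx + vy + k·ωz)/r = 1.2780/0.1 = 12.7800
ω₃ (RL) = (vx + vy − k·ωz)/r = 0.5220/0.1 = 5.2200
ω₄ (RR) = (vx − vy + k·ωz)/r = 0.2780/0.1 = 2.7800

(-4.7800, 12.7800, 5.2200, 2.7800)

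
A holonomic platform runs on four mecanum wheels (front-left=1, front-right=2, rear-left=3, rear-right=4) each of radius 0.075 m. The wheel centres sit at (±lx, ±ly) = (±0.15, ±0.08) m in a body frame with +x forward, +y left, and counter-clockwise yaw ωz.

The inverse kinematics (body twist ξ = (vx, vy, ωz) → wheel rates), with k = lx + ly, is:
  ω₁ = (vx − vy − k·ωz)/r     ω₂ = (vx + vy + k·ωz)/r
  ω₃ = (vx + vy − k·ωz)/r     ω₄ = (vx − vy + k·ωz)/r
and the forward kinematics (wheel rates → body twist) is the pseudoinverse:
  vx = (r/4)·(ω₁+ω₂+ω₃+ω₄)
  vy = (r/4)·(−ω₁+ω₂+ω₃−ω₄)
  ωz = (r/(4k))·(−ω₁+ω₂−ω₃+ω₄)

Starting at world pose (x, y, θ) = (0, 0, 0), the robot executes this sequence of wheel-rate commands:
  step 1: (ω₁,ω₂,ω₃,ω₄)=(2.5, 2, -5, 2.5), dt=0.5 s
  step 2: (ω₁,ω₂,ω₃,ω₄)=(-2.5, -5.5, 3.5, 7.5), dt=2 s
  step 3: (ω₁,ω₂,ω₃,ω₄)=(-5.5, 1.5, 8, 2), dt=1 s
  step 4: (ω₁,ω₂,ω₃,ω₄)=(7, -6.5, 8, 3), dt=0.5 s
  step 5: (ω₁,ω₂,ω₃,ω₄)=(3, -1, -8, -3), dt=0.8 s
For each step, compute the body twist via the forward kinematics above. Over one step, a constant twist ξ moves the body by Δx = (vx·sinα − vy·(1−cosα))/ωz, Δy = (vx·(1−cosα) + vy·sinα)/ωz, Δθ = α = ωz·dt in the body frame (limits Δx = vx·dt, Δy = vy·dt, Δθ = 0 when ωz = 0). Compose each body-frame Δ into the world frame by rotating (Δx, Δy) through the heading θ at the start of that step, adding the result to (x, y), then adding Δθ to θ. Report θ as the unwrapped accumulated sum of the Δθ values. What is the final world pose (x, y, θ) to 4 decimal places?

step 1: ξ=(vx,vy,ωz)=(0.0375, -0.1500, 0.5707), dt=0.5 → body Δ=(0.0291, -0.0713, 0.2853) → world pose (0.0291, -0.0713, 0.2853)
step 2: ξ=(vx,vy,ωz)=(0.0563, -0.1312, 0.0815), dt=2.0 → body Δ=(0.1334, -0.2522, 0.1630) → world pose (0.2281, -0.2758, 0.4484)
step 3: ξ=(vx,vy,ωz)=(0.1125, 0.2437, 0.0815), dt=1.0 → body Δ=(0.1024, 0.2481, 0.0815) → world pose (0.2129, -0.0078, 0.5299)
step 4: ξ=(vx,vy,ωz)=(0.2156, -0.1594, -1.5082), dt=0.5 → body Δ=(0.0692, -0.1111, -0.7541) → world pose (0.3288, -0.0687, -0.2242)
step 5: ξ=(vx,vy,ωz)=(-0.1687, -0.1687, 0.0815), dt=0.8 → body Δ=(-0.1305, -0.1393, 0.0652) → world pose (0.1705, -0.1755, -0.1590)

(0.1705, -0.1755, -0.1590)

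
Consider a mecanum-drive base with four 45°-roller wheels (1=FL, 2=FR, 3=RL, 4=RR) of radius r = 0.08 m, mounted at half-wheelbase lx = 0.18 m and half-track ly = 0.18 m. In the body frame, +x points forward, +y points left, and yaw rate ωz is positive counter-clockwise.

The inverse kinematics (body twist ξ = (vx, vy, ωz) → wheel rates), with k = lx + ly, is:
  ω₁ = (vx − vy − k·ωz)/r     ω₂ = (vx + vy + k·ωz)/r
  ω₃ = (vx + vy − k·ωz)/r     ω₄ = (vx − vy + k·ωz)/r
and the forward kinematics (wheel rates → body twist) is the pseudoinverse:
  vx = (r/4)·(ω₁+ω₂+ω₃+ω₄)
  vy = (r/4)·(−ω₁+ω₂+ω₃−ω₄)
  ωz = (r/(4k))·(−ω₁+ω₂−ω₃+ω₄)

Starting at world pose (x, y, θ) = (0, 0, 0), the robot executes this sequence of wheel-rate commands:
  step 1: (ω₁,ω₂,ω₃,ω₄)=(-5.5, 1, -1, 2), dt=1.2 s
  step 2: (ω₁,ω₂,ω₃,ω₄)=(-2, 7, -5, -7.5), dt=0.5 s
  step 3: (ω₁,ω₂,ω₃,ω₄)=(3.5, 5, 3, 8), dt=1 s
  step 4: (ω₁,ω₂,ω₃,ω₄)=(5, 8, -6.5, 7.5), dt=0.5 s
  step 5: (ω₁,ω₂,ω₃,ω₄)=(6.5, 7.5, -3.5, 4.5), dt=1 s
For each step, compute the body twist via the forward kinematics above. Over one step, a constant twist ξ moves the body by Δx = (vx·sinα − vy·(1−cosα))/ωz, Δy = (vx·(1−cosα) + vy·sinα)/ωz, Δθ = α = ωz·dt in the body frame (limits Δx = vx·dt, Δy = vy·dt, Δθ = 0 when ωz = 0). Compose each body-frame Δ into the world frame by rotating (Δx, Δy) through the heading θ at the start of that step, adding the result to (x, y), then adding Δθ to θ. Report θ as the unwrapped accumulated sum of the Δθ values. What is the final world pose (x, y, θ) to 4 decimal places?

step 1: ξ=(vx,vy,ωz)=(-0.0700, 0.0700, 0.5278), dt=1.2 → body Δ=(-0.1042, 0.0528, 0.6333) → world pose (-0.1042, 0.0528, 0.6333)
step 2: ξ=(vx,vy,ωz)=(-0.1500, 0.2300, 0.3611), dt=0.5 → body Δ=(-0.0849, 0.1076, 0.1806) → world pose (-0.2364, 0.0892, 0.8139)
step 3: ξ=(vx,vy,ωz)=(0.3900, -0.0700, 0.3611), dt=1.0 → body Δ=(0.3941, 0.0012, 0.3611) → world pose (0.0334, 0.3765, 1.1750)
step 4: ξ=(vx,vy,ωz)=(0.2800, -0.2200, 0.9444), dt=0.5 → body Δ=(0.1603, -0.0735, 0.4722) → world pose (0.1630, 0.4961, 1.6472)
step 5: ξ=(vx,vy,ωz)=(0.3000, -0.1400, 0.5000), dt=1.0 → body Δ=(0.3219, -0.0608, 0.5000) → world pose (0.1991, 0.8218, 2.1472)

(0.1991, 0.8218, 2.1472)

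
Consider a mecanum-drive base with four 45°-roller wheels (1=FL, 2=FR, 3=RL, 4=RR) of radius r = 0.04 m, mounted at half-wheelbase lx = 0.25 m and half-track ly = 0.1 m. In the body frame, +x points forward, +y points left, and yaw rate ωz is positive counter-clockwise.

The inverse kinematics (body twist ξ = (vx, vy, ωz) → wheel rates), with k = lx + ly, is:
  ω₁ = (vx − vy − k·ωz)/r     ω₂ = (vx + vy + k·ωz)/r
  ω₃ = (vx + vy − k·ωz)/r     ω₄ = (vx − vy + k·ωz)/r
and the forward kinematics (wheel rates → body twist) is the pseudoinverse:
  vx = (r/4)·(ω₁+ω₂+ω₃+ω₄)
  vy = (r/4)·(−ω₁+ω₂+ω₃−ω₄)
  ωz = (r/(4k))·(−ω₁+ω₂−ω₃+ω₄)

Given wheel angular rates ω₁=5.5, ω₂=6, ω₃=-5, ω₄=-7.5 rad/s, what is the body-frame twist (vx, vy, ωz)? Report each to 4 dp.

(-0.0100, 0.0300, -0.0571)

k = lx + ly = 0.25 + 0.1 = 0.3500
ω₁+ω₂+ω₃+ω₄ = -1.0000  →  vx = (0.04/4)·-1.0000 = -0.0100
−ω₁+ω₂+ω₃−ω₄ = 3.0000  →  vy = (0.04/4)·3.0000 = 0.0300
−ω₁+ω₂−ω₃+ω₄ = -2.0000  →  ωz = (0.04/1.4000)·-2.0000 = -0.0571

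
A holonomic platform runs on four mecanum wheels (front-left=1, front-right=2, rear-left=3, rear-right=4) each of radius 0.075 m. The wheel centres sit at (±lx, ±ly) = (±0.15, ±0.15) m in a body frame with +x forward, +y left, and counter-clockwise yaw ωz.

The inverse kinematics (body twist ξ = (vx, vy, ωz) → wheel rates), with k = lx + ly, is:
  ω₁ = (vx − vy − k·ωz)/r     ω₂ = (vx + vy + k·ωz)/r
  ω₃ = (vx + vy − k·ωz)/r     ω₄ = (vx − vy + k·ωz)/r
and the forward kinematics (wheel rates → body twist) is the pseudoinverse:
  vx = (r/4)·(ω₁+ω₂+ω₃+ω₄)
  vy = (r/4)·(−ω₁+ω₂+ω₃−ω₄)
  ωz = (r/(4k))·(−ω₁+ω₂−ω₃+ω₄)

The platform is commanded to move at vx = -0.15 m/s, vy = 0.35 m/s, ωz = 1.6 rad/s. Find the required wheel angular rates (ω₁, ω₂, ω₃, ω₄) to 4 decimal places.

(-13.0667, 9.0667, -3.7333, -0.2667)

k = lx + ly = 0.15 + 0.15 = 0.3000;  k·ωz = 0.3000·1.6 = 0.4800
ω₁ (FL) = (vx − vy − k·ωz)/r = -0.9800/0.075 = -13.0667
ω₂ (FR) = (vx + vy + k·ωz)/r = 0.6800/0.075 = 9.0667
ω₃ (RL) = (vx + vy − k·ωz)/r = -0.2800/0.075 = -3.7333
ω₄ (RR) = (vx − vy + k·ωz)/r = -0.0200/0.075 = -0.2667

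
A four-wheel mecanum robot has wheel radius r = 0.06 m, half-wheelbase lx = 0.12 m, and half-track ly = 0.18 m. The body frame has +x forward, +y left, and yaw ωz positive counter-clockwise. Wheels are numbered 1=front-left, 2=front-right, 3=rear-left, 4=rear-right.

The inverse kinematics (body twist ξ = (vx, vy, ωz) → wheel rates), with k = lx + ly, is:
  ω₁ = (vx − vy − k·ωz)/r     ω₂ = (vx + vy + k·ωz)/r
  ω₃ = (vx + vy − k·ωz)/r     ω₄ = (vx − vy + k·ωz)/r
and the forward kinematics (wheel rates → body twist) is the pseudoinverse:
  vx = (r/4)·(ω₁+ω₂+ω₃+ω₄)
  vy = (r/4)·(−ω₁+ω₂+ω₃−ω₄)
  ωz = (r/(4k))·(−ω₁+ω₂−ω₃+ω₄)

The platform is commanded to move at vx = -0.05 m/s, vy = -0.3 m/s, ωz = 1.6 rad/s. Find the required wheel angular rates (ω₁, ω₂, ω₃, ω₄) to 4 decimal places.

k = lx + ly = 0.12 + 0.18 = 0.3000;  k·ωz = 0.3000·1.6 = 0.4800
ω₁ (FL) = (vx − vy − k·ωz)/r = -0.2300/0.06 = -3.8333
ω₂ (FR) = (vx + vy + k·ωz)/r = 0.1300/0.06 = 2.1667
ω₃ (RL) = (vx + vy − k·ωz)/r = -0.8300/0.06 = -13.8333
ω₄ (RR) = (vx − vy + k·ωz)/r = 0.7300/0.06 = 12.1667

(-3.8333, 2.1667, -13.8333, 12.1667)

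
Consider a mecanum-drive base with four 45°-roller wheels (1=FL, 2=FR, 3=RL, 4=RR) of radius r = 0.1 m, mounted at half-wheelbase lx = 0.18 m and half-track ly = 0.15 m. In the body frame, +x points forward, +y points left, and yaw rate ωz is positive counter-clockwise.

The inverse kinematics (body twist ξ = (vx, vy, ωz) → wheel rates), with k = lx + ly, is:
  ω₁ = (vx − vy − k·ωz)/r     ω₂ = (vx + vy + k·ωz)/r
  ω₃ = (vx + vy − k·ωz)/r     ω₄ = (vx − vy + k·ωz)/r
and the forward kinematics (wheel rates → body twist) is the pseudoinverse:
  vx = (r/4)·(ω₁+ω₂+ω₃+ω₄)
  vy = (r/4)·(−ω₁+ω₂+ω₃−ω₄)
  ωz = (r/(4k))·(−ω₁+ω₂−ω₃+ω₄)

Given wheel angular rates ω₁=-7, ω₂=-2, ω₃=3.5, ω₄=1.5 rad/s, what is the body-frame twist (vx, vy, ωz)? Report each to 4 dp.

k = lx + ly = 0.18 + 0.15 = 0.3300
ω₁+ω₂+ω₃+ω₄ = -4.0000  →  vx = (0.1/4)·-4.0000 = -0.1000
−ω₁+ω₂+ω₃−ω₄ = 7.0000  →  vy = (0.1/4)·7.0000 = 0.1750
−ω₁+ω₂−ω₃+ω₄ = 3.0000  →  ωz = (0.1/1.3200)·3.0000 = 0.2273

(-0.1000, 0.1750, 0.2273)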